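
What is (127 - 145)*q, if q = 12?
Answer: -216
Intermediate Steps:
(127 - 145)*q = (127 - 145)*12 = -18*12 = -216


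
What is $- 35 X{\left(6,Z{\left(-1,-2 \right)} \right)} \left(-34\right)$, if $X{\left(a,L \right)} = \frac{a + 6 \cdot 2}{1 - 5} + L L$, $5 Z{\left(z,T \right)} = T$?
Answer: $- \frac{25823}{5} \approx -5164.6$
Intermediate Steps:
$Z{\left(z,T \right)} = \frac{T}{5}$
$X{\left(a,L \right)} = -3 + L^{2} - \frac{a}{4}$ ($X{\left(a,L \right)} = \frac{a + 12}{-4} + L^{2} = \left(12 + a\right) \left(- \frac{1}{4}\right) + L^{2} = \left(-3 - \frac{a}{4}\right) + L^{2} = -3 + L^{2} - \frac{a}{4}$)
$- 35 X{\left(6,Z{\left(-1,-2 \right)} \right)} \left(-34\right) = - 35 \left(-3 + \left(\frac{1}{5} \left(-2\right)\right)^{2} - \frac{3}{2}\right) \left(-34\right) = - 35 \left(-3 + \left(- \frac{2}{5}\right)^{2} - \frac{3}{2}\right) \left(-34\right) = - 35 \left(-3 + \frac{4}{25} - \frac{3}{2}\right) \left(-34\right) = \left(-35\right) \left(- \frac{217}{50}\right) \left(-34\right) = \frac{1519}{10} \left(-34\right) = - \frac{25823}{5}$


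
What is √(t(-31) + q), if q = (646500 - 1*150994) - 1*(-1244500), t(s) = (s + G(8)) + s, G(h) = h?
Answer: 12*√12083 ≈ 1319.1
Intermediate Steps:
t(s) = 8 + 2*s (t(s) = (s + 8) + s = (8 + s) + s = 8 + 2*s)
q = 1740006 (q = (646500 - 150994) + 1244500 = 495506 + 1244500 = 1740006)
√(t(-31) + q) = √((8 + 2*(-31)) + 1740006) = √((8 - 62) + 1740006) = √(-54 + 1740006) = √1739952 = 12*√12083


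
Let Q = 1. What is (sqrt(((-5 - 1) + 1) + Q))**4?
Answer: 16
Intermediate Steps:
(sqrt(((-5 - 1) + 1) + Q))**4 = (sqrt(((-5 - 1) + 1) + 1))**4 = (sqrt((-6 + 1) + 1))**4 = (sqrt(-5 + 1))**4 = (sqrt(-4))**4 = (2*I)**4 = 16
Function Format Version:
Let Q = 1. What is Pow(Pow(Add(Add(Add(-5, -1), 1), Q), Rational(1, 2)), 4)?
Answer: 16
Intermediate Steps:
Pow(Pow(Add(Add(Add(-5, -1), 1), Q), Rational(1, 2)), 4) = Pow(Pow(Add(Add(Add(-5, -1), 1), 1), Rational(1, 2)), 4) = Pow(Pow(Add(Add(-6, 1), 1), Rational(1, 2)), 4) = Pow(Pow(Add(-5, 1), Rational(1, 2)), 4) = Pow(Pow(-4, Rational(1, 2)), 4) = Pow(Mul(2, I), 4) = 16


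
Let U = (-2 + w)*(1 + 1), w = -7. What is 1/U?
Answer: -1/18 ≈ -0.055556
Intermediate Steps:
U = -18 (U = (-2 - 7)*(1 + 1) = -9*2 = -18)
1/U = 1/(-18) = -1/18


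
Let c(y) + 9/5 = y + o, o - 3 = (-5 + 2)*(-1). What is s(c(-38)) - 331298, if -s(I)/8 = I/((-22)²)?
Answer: -200434952/605 ≈ -3.3130e+5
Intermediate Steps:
o = 6 (o = 3 + (-5 + 2)*(-1) = 3 - 3*(-1) = 3 + 3 = 6)
c(y) = 21/5 + y (c(y) = -9/5 + (y + 6) = -9/5 + (6 + y) = 21/5 + y)
s(I) = -2*I/121 (s(I) = -8*I/((-22)²) = -8*I/484 = -2*I/121)
s(c(-38)) - 331298 = -2*(21/5 - 38)/121 - 331298 = -2/121*(-169/5) - 331298 = 338/605 - 331298 = -200434952/605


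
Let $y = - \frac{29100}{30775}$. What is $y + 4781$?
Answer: $\frac{5884247}{1231} \approx 4780.1$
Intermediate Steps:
$y = - \frac{1164}{1231}$ ($y = \left(-29100\right) \frac{1}{30775} = - \frac{1164}{1231} \approx -0.94557$)
$y + 4781 = - \frac{1164}{1231} + 4781 = \frac{5884247}{1231}$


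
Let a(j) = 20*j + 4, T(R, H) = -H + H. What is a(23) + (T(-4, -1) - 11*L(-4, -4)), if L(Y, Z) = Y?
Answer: 508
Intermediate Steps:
T(R, H) = 0
a(j) = 4 + 20*j
a(23) + (T(-4, -1) - 11*L(-4, -4)) = (4 + 20*23) + (0 - 11*(-4)) = (4 + 460) + (0 + 44) = 464 + 44 = 508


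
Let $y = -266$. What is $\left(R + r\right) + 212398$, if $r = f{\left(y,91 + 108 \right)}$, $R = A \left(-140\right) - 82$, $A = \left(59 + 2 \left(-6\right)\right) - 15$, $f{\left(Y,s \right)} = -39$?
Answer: $207797$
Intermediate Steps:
$A = 32$ ($A = \left(59 - 12\right) - 15 = 47 - 15 = 32$)
$R = -4562$ ($R = 32 \left(-140\right) - 82 = -4480 - 82 = -4562$)
$r = -39$
$\left(R + r\right) + 212398 = \left(-4562 - 39\right) + 212398 = -4601 + 212398 = 207797$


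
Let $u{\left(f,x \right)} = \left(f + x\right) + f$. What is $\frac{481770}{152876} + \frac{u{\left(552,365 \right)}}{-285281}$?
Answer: $\frac{68607626263}{21806309078} \approx 3.1462$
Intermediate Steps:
$u{\left(f,x \right)} = x + 2 f$
$\frac{481770}{152876} + \frac{u{\left(552,365 \right)}}{-285281} = \frac{481770}{152876} + \frac{365 + 2 \cdot 552}{-285281} = 481770 \cdot \frac{1}{152876} + \left(365 + 1104\right) \left(- \frac{1}{285281}\right) = \frac{240885}{76438} + 1469 \left(- \frac{1}{285281}\right) = \frac{240885}{76438} - \frac{1469}{285281} = \frac{68607626263}{21806309078}$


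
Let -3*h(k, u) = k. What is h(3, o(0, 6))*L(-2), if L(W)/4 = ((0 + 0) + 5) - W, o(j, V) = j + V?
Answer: -28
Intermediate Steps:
o(j, V) = V + j
L(W) = 20 - 4*W (L(W) = 4*(((0 + 0) + 5) - W) = 4*((0 + 5) - W) = 4*(5 - W) = 20 - 4*W)
h(k, u) = -k/3
h(3, o(0, 6))*L(-2) = (-1/3*3)*(20 - 4*(-2)) = -(20 + 8) = -1*28 = -28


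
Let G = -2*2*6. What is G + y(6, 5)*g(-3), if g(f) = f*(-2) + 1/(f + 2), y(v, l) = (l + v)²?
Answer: 581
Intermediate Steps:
g(f) = 1/(2 + f) - 2*f (g(f) = -2*f + 1/(2 + f) = 1/(2 + f) - 2*f)
G = -24 (G = -4*6 = -24)
G + y(6, 5)*g(-3) = -24 + (5 + 6)²*((1 - 4*(-3) - 2*(-3)²)/(2 - 3)) = -24 + 11²*((1 + 12 - 2*9)/(-1)) = -24 + 121*(-(1 + 12 - 18)) = -24 + 121*(-1*(-5)) = -24 + 121*5 = -24 + 605 = 581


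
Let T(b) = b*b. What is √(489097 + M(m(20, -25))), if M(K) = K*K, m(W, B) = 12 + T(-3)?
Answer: √489538 ≈ 699.67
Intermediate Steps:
T(b) = b²
m(W, B) = 21 (m(W, B) = 12 + (-3)² = 12 + 9 = 21)
M(K) = K²
√(489097 + M(m(20, -25))) = √(489097 + 21²) = √(489097 + 441) = √489538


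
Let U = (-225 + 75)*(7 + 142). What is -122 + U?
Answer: -22472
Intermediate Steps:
U = -22350 (U = -150*149 = -22350)
-122 + U = -122 - 22350 = -22472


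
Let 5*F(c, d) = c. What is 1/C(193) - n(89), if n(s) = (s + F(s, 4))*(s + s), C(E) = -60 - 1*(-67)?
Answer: -665359/35 ≈ -19010.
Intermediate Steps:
C(E) = 7 (C(E) = -60 + 67 = 7)
F(c, d) = c/5
n(s) = 12*s**2/5 (n(s) = (s + s/5)*(s + s) = (6*s/5)*(2*s) = 12*s**2/5)
1/C(193) - n(89) = 1/7 - 12*89**2/5 = 1/7 - 12*7921/5 = 1/7 - 1*95052/5 = 1/7 - 95052/5 = -665359/35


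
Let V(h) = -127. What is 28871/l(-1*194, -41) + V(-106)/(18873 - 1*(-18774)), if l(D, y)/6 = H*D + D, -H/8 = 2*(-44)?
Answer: -938633/24345060 ≈ -0.038555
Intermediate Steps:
H = 704 (H = -16*(-44) = -8*(-88) = 704)
l(D, y) = 4230*D (l(D, y) = 6*(704*D + D) = 6*(705*D) = 4230*D)
28871/l(-1*194, -41) + V(-106)/(18873 - 1*(-18774)) = 28871/((4230*(-1*194))) - 127/(18873 - 1*(-18774)) = 28871/((4230*(-194))) - 127/(18873 + 18774) = 28871/(-820620) - 127/37647 = 28871*(-1/820620) - 127*1/37647 = -28871/820620 - 127/37647 = -938633/24345060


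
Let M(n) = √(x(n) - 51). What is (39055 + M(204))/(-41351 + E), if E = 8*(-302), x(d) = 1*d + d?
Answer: -39055/43767 - √357/43767 ≈ -0.89277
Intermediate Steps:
x(d) = 2*d (x(d) = d + d = 2*d)
M(n) = √(-51 + 2*n) (M(n) = √(2*n - 51) = √(-51 + 2*n))
E = -2416
(39055 + M(204))/(-41351 + E) = (39055 + √(-51 + 2*204))/(-41351 - 2416) = (39055 + √(-51 + 408))/(-43767) = (39055 + √357)*(-1/43767) = -39055/43767 - √357/43767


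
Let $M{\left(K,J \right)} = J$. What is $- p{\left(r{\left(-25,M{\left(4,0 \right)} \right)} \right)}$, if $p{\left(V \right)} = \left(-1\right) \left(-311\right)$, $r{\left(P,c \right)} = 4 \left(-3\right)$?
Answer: $-311$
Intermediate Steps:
$r{\left(P,c \right)} = -12$
$p{\left(V \right)} = 311$
$- p{\left(r{\left(-25,M{\left(4,0 \right)} \right)} \right)} = \left(-1\right) 311 = -311$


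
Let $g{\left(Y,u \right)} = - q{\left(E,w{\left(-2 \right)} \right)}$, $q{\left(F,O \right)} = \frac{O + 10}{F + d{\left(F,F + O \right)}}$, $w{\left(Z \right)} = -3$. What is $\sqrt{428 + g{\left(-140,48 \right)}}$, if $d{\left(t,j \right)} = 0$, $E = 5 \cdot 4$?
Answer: $\frac{\sqrt{42765}}{10} \approx 20.68$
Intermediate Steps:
$E = 20$
$q{\left(F,O \right)} = \frac{10 + O}{F}$ ($q{\left(F,O \right)} = \frac{O + 10}{F + 0} = \frac{10 + O}{F}$)
$g{\left(Y,u \right)} = - \frac{7}{20}$ ($g{\left(Y,u \right)} = - \frac{10 - 3}{20} = - \frac{7}{20}$)
$\sqrt{428 + g{\left(-140,48 \right)}} = \sqrt{428 - \frac{7}{20}} = \sqrt{\frac{8553}{20}} = \frac{\sqrt{42765}}{10}$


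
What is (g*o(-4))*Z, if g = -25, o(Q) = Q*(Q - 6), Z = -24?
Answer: 24000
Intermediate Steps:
o(Q) = Q*(-6 + Q)
(g*o(-4))*Z = -(-100)*(-6 - 4)*(-24) = -(-100)*(-10)*(-24) = -25*40*(-24) = -1000*(-24) = 24000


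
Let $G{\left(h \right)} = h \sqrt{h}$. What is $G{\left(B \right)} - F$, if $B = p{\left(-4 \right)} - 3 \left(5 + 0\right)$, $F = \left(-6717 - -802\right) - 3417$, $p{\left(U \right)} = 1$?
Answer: $9332 - 14 i \sqrt{14} \approx 9332.0 - 52.383 i$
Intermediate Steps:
$F = -9332$ ($F = \left(-6717 + 802\right) - 3417 = -5915 - 3417 = -9332$)
$B = -14$ ($B = 1 - 3 \left(5 + 0\right) = 1 - 3 \cdot 5 = 1 - 15 = -14$)
$G{\left(h \right)} = h^{\frac{3}{2}}$
$G{\left(B \right)} - F = \left(-14\right)^{\frac{3}{2}} - -9332 = - 14 i \sqrt{14} + 9332 = 9332 - 14 i \sqrt{14}$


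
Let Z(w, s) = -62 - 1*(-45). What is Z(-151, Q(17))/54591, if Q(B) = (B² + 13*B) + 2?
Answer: -17/54591 ≈ -0.00031141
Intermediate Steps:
Q(B) = 2 + B² + 13*B
Z(w, s) = -17 (Z(w, s) = -62 + 45 = -17)
Z(-151, Q(17))/54591 = -17/54591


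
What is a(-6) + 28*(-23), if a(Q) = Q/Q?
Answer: -643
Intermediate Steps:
a(Q) = 1
a(-6) + 28*(-23) = 1 + 28*(-23) = 1 - 644 = -643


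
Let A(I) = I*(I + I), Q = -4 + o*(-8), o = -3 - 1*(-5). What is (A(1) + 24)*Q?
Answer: -520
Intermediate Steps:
o = 2 (o = -3 + 5 = 2)
Q = -20 (Q = -4 + 2*(-8) = -4 - 16 = -20)
A(I) = 2*I² (A(I) = I*(2*I) = 2*I²)
(A(1) + 24)*Q = (2*1² + 24)*(-20) = (2*1 + 24)*(-20) = (2 + 24)*(-20) = 26*(-20) = -520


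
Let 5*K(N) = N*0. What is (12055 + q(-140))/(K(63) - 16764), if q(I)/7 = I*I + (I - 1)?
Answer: -37067/4191 ≈ -8.8444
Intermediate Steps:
K(N) = 0 (K(N) = (N*0)/5 = (⅕)*0 = 0)
q(I) = -7 + 7*I + 7*I² (q(I) = 7*(I*I + (I - 1)) = 7*(I² + (-1 + I)) = 7*(-1 + I + I²) = -7 + 7*I + 7*I²)
(12055 + q(-140))/(K(63) - 16764) = (12055 + (-7 + 7*(-140) + 7*(-140)²))/(0 - 16764) = (12055 + (-7 - 980 + 7*19600))/(-16764) = (12055 + (-7 - 980 + 137200))*(-1/16764) = (12055 + 136213)*(-1/16764) = 148268*(-1/16764) = -37067/4191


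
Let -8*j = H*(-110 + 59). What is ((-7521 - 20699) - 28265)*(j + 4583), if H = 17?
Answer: -2119938535/8 ≈ -2.6499e+8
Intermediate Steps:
j = 867/8 (j = -17*(-110 + 59)/8 = -17*(-51)/8 = -⅛*(-867) = 867/8 ≈ 108.38)
((-7521 - 20699) - 28265)*(j + 4583) = ((-7521 - 20699) - 28265)*(867/8 + 4583) = (-28220 - 28265)*(37531/8) = -56485*37531/8 = -2119938535/8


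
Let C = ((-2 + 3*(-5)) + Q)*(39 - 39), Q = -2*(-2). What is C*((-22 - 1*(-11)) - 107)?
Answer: 0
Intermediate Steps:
Q = 4
C = 0 (C = ((-2 + 3*(-5)) + 4)*(39 - 39) = ((-2 - 15) + 4)*0 = (-17 + 4)*0 = -13*0 = 0)
C*((-22 - 1*(-11)) - 107) = 0*((-22 - 1*(-11)) - 107) = 0*((-22 + 11) - 107) = 0*(-11 - 107) = 0*(-118) = 0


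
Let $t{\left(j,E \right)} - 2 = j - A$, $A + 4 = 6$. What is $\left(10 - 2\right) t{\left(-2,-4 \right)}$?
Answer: $-16$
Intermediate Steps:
$A = 2$ ($A = -4 + 6 = 2$)
$t{\left(j,E \right)} = j$ ($t{\left(j,E \right)} = 2 + \left(j - 2\right) = 2 + \left(-2 + j\right) = j$)
$\left(10 - 2\right) t{\left(-2,-4 \right)} = \left(10 - 2\right) \left(-2\right) = 8 \left(-2\right) = -16$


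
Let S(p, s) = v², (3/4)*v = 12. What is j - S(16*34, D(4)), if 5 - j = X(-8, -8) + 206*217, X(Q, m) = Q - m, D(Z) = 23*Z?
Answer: -44953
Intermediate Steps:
v = 16 (v = (4/3)*12 = 16)
S(p, s) = 256 (S(p, s) = 16² = 256)
j = -44697 (j = 5 - ((-8 - 1*(-8)) + 206*217) = 5 - ((-8 + 8) + 44702) = 5 - (0 + 44702) = 5 - 1*44702 = 5 - 44702 = -44697)
j - S(16*34, D(4)) = -44697 - 1*256 = -44697 - 256 = -44953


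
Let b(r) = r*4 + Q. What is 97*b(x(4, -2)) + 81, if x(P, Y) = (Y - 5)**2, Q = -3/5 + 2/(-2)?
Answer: 94689/5 ≈ 18938.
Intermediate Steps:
Q = -8/5 (Q = -3*1/5 + 2*(-1/2) = -3/5 - 1 = -8/5 ≈ -1.6000)
x(P, Y) = (-5 + Y)**2
b(r) = -8/5 + 4*r (b(r) = r*4 - 8/5 = 4*r - 8/5 = -8/5 + 4*r)
97*b(x(4, -2)) + 81 = 97*(-8/5 + 4*(-5 - 2)**2) + 81 = 97*(-8/5 + 4*(-7)**2) + 81 = 97*(-8/5 + 4*49) + 81 = 97*(-8/5 + 196) + 81 = 97*(972/5) + 81 = 94284/5 + 81 = 94689/5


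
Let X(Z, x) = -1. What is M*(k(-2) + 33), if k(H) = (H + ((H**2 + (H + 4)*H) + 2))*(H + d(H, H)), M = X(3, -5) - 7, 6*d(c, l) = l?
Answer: -264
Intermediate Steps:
d(c, l) = l/6
M = -8 (M = -1 - 7 = -8)
k(H) = 7*H*(2 + H + H**2 + H*(4 + H))/6 (k(H) = (H + ((H**2 + (H + 4)*H) + 2))*(H + H/6) = (H + ((H**2 + (4 + H)*H) + 2))*(7*H/6) = (H + ((H**2 + H*(4 + H)) + 2))*(7*H/6) = (H + (2 + H**2 + H*(4 + H)))*(7*H/6) = (2 + H + H**2 + H*(4 + H))*(7*H/6) = 7*H*(2 + H + H**2 + H*(4 + H))/6)
M*(k(-2) + 33) = -8*((7/6)*(-2)*(2 + 2*(-2)**2 + 5*(-2)) + 33) = -8*((7/6)*(-2)*(2 + 2*4 - 10) + 33) = -8*((7/6)*(-2)*(2 + 8 - 10) + 33) = -8*((7/6)*(-2)*0 + 33) = -8*(0 + 33) = -8*33 = -264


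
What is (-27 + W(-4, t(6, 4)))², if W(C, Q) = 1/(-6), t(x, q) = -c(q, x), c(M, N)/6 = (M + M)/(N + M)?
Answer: 26569/36 ≈ 738.03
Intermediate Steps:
c(M, N) = 12*M/(M + N) (c(M, N) = 6*((M + M)/(N + M)) = 6*((2*M)/(M + N)) = 6*(2*M/(M + N)) = 12*M/(M + N))
t(x, q) = -12*q/(q + x)
W(C, Q) = -⅙
(-27 + W(-4, t(6, 4)))² = (-27 - ⅙)² = (-163/6)² = 26569/36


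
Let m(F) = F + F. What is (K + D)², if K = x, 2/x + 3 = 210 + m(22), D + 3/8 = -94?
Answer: 35906081121/4032064 ≈ 8905.1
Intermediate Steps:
m(F) = 2*F
D = -755/8 (D = -3/8 - 94 = -755/8 ≈ -94.375)
x = 2/251 (x = 2/(-3 + (210 + 2*22)) = 2/(-3 + (210 + 44)) = 2/(-3 + 254) = 2/251 ≈ 0.0079681)
K = 2/251 ≈ 0.0079681
(K + D)² = (2/251 - 755/8)² = (-189489/2008)² = 35906081121/4032064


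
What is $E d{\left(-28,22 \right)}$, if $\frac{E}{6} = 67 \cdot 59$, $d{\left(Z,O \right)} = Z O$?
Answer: $-14610288$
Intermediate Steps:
$d{\left(Z,O \right)} = O Z$
$E = 23718$ ($E = 6 \cdot 67 \cdot 59 = 6 \cdot 3953 = 23718$)
$E d{\left(-28,22 \right)} = 23718 \cdot 22 \left(-28\right) = 23718 \left(-616\right) = -14610288$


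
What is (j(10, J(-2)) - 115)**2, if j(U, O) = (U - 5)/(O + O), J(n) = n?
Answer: 216225/16 ≈ 13514.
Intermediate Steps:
j(U, O) = (-5 + U)/(2*O) (j(U, O) = (-5 + U)/((2*O)) = (-5 + U)*(1/(2*O)) = (-5 + U)/(2*O))
(j(10, J(-2)) - 115)**2 = ((1/2)*(-5 + 10)/(-2) - 115)**2 = ((1/2)*(-1/2)*5 - 115)**2 = (-5/4 - 115)**2 = (-465/4)**2 = 216225/16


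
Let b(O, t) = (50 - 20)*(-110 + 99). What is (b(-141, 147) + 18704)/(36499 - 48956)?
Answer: -18374/12457 ≈ -1.4750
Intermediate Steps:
b(O, t) = -330 (b(O, t) = 30*(-11) = -330)
(b(-141, 147) + 18704)/(36499 - 48956) = (-330 + 18704)/(36499 - 48956) = 18374/(-12457) = 18374*(-1/12457) = -18374/12457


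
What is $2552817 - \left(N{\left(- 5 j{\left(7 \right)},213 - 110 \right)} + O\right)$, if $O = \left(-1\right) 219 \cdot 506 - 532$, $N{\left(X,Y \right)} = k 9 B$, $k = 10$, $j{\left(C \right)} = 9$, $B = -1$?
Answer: $2664253$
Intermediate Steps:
$N{\left(X,Y \right)} = -90$ ($N{\left(X,Y \right)} = 10 \cdot 9 \left(-1\right) = 90 \left(-1\right) = -90$)
$O = -111346$ ($O = \left(-219\right) 506 - 532 = -110814 - 532 = -111346$)
$2552817 - \left(N{\left(- 5 j{\left(7 \right)},213 - 110 \right)} + O\right) = 2552817 - \left(-90 - 111346\right) = 2552817 - -111436 = 2552817 + 111436 = 2664253$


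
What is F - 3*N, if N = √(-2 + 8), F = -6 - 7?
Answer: -13 - 3*√6 ≈ -20.348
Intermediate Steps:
F = -13
N = √6 ≈ 2.4495
F - 3*N = -13 - 3*√6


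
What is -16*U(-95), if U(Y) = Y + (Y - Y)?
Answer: 1520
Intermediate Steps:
U(Y) = Y (U(Y) = Y + 0 = Y)
-16*U(-95) = -16*(-95) = 1520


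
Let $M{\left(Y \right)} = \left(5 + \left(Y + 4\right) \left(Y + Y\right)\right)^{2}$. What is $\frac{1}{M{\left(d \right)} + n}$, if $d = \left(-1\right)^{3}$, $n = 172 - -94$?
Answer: $\frac{1}{267} \approx 0.0037453$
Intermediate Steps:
$n = 266$ ($n = 172 + 94 = 266$)
$d = -1$
$M{\left(Y \right)} = \left(5 + 2 Y \left(4 + Y\right)\right)^{2}$ ($M{\left(Y \right)} = \left(5 + \left(4 + Y\right) 2 Y\right)^{2} = \left(5 + 2 Y \left(4 + Y\right)\right)^{2}$)
$\frac{1}{M{\left(d \right)} + n} = \frac{1}{\left(5 + 2 \left(-1\right)^{2} + 8 \left(-1\right)\right)^{2} + 266} = \frac{1}{\left(5 + 2 \cdot 1 - 8\right)^{2} + 266} = \frac{1}{\left(5 + 2 - 8\right)^{2} + 266} = \frac{1}{\left(-1\right)^{2} + 266} = \frac{1}{1 + 266} = \frac{1}{267}$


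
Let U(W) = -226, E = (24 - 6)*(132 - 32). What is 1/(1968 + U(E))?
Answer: 1/1742 ≈ 0.00057405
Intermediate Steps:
E = 1800 (E = 18*100 = 1800)
1/(1968 + U(E)) = 1/(1968 - 226) = 1/1742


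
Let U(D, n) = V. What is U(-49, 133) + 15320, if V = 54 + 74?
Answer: 15448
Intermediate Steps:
V = 128
U(D, n) = 128
U(-49, 133) + 15320 = 128 + 15320 = 15448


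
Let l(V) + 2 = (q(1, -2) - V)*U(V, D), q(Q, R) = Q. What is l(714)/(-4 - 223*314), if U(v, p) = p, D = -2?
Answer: -712/35013 ≈ -0.020335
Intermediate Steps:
l(V) = -4 + 2*V (l(V) = -2 + (1 - V)*(-2) = -2 + (-2 + 2*V) = -4 + 2*V)
l(714)/(-4 - 223*314) = (-4 + 2*714)/(-4 - 223*314) = (-4 + 1428)/(-4 - 70022) = 1424/(-70026) = 1424*(-1/70026) = -712/35013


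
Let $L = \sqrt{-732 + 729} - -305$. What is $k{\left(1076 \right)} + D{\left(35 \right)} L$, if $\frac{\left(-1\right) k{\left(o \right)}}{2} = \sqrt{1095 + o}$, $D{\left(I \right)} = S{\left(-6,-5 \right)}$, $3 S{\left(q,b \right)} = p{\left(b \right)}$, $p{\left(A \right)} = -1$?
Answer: $- \frac{305}{3} - 2 \sqrt{2171} - \frac{i \sqrt{3}}{3} \approx -194.85 - 0.57735 i$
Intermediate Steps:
$S{\left(q,b \right)} = - \frac{1}{3}$ ($S{\left(q,b \right)} = \frac{1}{3} \left(-1\right) = - \frac{1}{3}$)
$D{\left(I \right)} = - \frac{1}{3}$
$L = 305 + i \sqrt{3}$ ($L = \sqrt{-3} + 305 = i \sqrt{3} + 305 = 305 + i \sqrt{3} \approx 305.0 + 1.732 i$)
$k{\left(o \right)} = - 2 \sqrt{1095 + o}$
$k{\left(1076 \right)} + D{\left(35 \right)} L = - 2 \sqrt{1095 + 1076} - \frac{305 + i \sqrt{3}}{3} = - 2 \sqrt{2171} - \left(\frac{305}{3} + \frac{i \sqrt{3}}{3}\right) = - \frac{305}{3} - 2 \sqrt{2171} - \frac{i \sqrt{3}}{3}$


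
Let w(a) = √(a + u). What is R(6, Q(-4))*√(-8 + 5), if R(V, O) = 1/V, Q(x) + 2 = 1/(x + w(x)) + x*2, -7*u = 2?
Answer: I*√3/6 ≈ 0.28868*I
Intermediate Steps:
u = -2/7 (u = -⅐*2 = -2/7 ≈ -0.28571)
w(a) = √(-2/7 + a) (w(a) = √(a - 2/7) = √(-2/7 + a))
Q(x) = -2 + 1/(x + √(-14 + 49*x)/7) + 2*x (Q(x) = -2 + (1/(x + √(-14 + 49*x)/7) + x*2) = -2 + (1/(x + √(-14 + 49*x)/7) + 2*x) = -2 + 1/(x + √(-14 + 49*x)/7) + 2*x)
R(6, Q(-4))*√(-8 + 5) = √(-8 + 5)/6 = √(-3)/6 = (I*√3)/6 = I*√3/6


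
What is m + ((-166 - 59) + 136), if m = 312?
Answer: 223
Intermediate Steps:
m + ((-166 - 59) + 136) = 312 + ((-166 - 59) + 136) = 312 + (-225 + 136) = 312 - 89 = 223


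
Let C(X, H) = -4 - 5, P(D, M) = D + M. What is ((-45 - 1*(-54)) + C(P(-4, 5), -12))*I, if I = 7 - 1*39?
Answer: 0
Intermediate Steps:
C(X, H) = -9
I = -32 (I = 7 - 39 = -32)
((-45 - 1*(-54)) + C(P(-4, 5), -12))*I = ((-45 - 1*(-54)) - 9)*(-32) = ((-45 + 54) - 9)*(-32) = (9 - 9)*(-32) = 0*(-32) = 0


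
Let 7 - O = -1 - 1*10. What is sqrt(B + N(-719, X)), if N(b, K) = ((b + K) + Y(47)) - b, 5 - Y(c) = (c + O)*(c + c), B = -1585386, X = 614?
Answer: I*sqrt(1590877) ≈ 1261.3*I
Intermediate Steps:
O = 18 (O = 7 - (-1 - 1*10) = 7 - (-1 - 10) = 7 - 1*(-11) = 7 + 11 = 18)
Y(c) = 5 - 2*c*(18 + c) (Y(c) = 5 - (c + 18)*(c + c) = 5 - (18 + c)*2*c = 5 - 2*c*(18 + c))
N(b, K) = -6105 + K (N(b, K) = ((b + K) + (5 - 36*47 - 2*47**2)) - b = ((K + b) + (5 - 1692 - 2*2209)) - b = ((K + b) + (5 - 1692 - 4418)) - b = ((K + b) - 6105) - b = (-6105 + K + b) - b = -6105 + K)
sqrt(B + N(-719, X)) = sqrt(-1585386 + (-6105 + 614)) = sqrt(-1585386 - 5491) = sqrt(-1590877) = I*sqrt(1590877)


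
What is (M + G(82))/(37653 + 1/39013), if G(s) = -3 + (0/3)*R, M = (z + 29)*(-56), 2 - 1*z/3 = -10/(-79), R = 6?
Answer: -5984477161/116047562710 ≈ -0.051569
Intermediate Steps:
z = 444/79 (z = 6 - (-30)/(-79) = 6 - (-30)*(-1)/79 = 6 - 3*10/79 = 6 - 30/79 = 444/79 ≈ 5.6203)
M = -153160/79 (M = (444/79 + 29)*(-56) = (2735/79)*(-56) = -153160/79 ≈ -1938.7)
G(s) = -3 (G(s) = -3 + (0/3)*6 = -3 + (0*(⅓))*6 = -3 + 0*6 = -3 + 0 = -3)
(M + G(82))/(37653 + 1/39013) = (-153160/79 - 3)/(37653 + 1/39013) = -153397/(79*(37653 + 1/39013)) = -153397/(79*1468956490/39013) = -153397/79*39013/1468956490 = -5984477161/116047562710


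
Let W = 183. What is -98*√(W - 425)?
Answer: -1078*I*√2 ≈ -1524.5*I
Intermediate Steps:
-98*√(W - 425) = -98*√(183 - 425) = -1078*I*√2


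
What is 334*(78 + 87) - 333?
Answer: 54777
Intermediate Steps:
334*(78 + 87) - 333 = 334*165 - 333 = 55110 - 333 = 54777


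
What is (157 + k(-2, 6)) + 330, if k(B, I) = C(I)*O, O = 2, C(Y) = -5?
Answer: 477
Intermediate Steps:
k(B, I) = -10 (k(B, I) = -5*2 = -10)
(157 + k(-2, 6)) + 330 = (157 - 10) + 330 = 147 + 330 = 477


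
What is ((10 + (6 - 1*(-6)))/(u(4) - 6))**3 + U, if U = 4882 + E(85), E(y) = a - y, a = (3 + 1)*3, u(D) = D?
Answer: 3478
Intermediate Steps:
a = 12 (a = 4*3 = 12)
E(y) = 12 - y
U = 4809 (U = 4882 + (12 - 1*85) = 4882 + (12 - 85) = 4882 - 73 = 4809)
((10 + (6 - 1*(-6)))/(u(4) - 6))**3 + U = ((10 + (6 - 1*(-6)))/(4 - 6))**3 + 4809 = ((10 + (6 + 6))/(-2))**3 + 4809 = ((10 + 12)*(-1/2))**3 + 4809 = (22*(-1/2))**3 + 4809 = (-11)**3 + 4809 = -1331 + 4809 = 3478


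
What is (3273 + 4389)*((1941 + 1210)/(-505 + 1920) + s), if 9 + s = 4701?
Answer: 50893540122/1415 ≈ 3.5967e+7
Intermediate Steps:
s = 4692 (s = -9 + 4701 = 4692)
(3273 + 4389)*((1941 + 1210)/(-505 + 1920) + s) = (3273 + 4389)*((1941 + 1210)/(-505 + 1920) + 4692) = 7662*(3151/1415 + 4692) = 7662*(6642331/1415) = 50893540122/1415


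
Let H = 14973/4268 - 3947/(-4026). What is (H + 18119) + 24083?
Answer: 2996829515/71004 ≈ 42207.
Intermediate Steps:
H = 318707/71004 (H = 14973*(1/4268) - 3947*(-1/4026) = 14973/4268 + 3947/4026 = 318707/71004 ≈ 4.4886)
(H + 18119) + 24083 = (318707/71004 + 18119) + 24083 = 1286840183/71004 + 24083 = 2996829515/71004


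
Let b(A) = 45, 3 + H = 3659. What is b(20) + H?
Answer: 3701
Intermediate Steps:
H = 3656 (H = -3 + 3659 = 3656)
b(20) + H = 45 + 3656 = 3701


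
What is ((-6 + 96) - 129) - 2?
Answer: -41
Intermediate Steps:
((-6 + 96) - 129) - 2 = (90 - 129) - 2 = -39 - 2 = -41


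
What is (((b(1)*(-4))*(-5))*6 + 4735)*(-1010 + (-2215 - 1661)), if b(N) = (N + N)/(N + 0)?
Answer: -24307850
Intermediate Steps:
b(N) = 2 (b(N) = (2*N)/N = 2)
(((b(1)*(-4))*(-5))*6 + 4735)*(-1010 + (-2215 - 1661)) = (((2*(-4))*(-5))*6 + 4735)*(-1010 + (-2215 - 1661)) = (-8*(-5)*6 + 4735)*(-1010 - 3876) = (40*6 + 4735)*(-4886) = (240 + 4735)*(-4886) = 4975*(-4886) = -24307850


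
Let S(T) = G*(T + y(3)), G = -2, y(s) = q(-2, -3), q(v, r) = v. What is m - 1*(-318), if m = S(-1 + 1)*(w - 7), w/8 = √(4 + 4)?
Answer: 290 + 64*√2 ≈ 380.51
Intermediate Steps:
y(s) = -2
w = 16*√2 (w = 8*√(4 + 4) = 8*√8 = 8*(2*√2) = 16*√2 ≈ 22.627)
S(T) = 4 - 2*T (S(T) = -2*(T - 2) = -2*(-2 + T) = 4 - 2*T)
m = -28 + 64*√2 (m = (4 - 2*(-1 + 1))*(16*√2 - 7) = (4 - 2*0)*(-7 + 16*√2) = (4 + 0)*(-7 + 16*√2) = 4*(-7 + 16*√2) = -28 + 64*√2 ≈ 62.510)
m - 1*(-318) = (-28 + 64*√2) - 1*(-318) = (-28 + 64*√2) + 318 = 290 + 64*√2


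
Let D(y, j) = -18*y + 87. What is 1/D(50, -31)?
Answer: -1/813 ≈ -0.0012300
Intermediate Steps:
D(y, j) = 87 - 18*y
1/D(50, -31) = 1/(87 - 18*50) = 1/(87 - 900) = 1/(-813) = -1/813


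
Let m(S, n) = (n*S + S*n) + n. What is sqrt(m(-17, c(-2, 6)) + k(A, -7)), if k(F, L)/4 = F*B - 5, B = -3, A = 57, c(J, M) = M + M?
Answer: 10*I*sqrt(11) ≈ 33.166*I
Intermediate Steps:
c(J, M) = 2*M
m(S, n) = n + 2*S*n (m(S, n) = (S*n + S*n) + n = 2*S*n + n = n + 2*S*n)
k(F, L) = -20 - 12*F (k(F, L) = 4*(F*(-3) - 5) = 4*(-3*F - 5) = 4*(-5 - 3*F) = -20 - 12*F)
sqrt(m(-17, c(-2, 6)) + k(A, -7)) = sqrt((2*6)*(1 + 2*(-17)) + (-20 - 12*57)) = sqrt(12*(1 - 34) + (-20 - 684)) = sqrt(12*(-33) - 704) = sqrt(-396 - 704) = sqrt(-1100) = 10*I*sqrt(11)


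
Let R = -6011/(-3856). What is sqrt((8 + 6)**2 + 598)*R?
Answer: 6011*sqrt(794)/3856 ≈ 43.926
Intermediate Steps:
R = 6011/3856 (R = -6011*(-1/3856) = 6011/3856 ≈ 1.5589)
sqrt((8 + 6)**2 + 598)*R = sqrt((8 + 6)**2 + 598)*(6011/3856) = sqrt(14**2 + 598)*(6011/3856) = sqrt(196 + 598)*(6011/3856) = sqrt(794)*(6011/3856) = 6011*sqrt(794)/3856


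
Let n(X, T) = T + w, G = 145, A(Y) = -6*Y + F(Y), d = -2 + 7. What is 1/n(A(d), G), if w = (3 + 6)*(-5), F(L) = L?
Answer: 1/100 ≈ 0.010000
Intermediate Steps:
d = 5
A(Y) = -5*Y (A(Y) = -6*Y + Y = -5*Y)
w = -45 (w = 9*(-5) = -45)
n(X, T) = -45 + T (n(X, T) = T - 45 = -45 + T)
1/n(A(d), G) = 1/(-45 + 145) = 1/100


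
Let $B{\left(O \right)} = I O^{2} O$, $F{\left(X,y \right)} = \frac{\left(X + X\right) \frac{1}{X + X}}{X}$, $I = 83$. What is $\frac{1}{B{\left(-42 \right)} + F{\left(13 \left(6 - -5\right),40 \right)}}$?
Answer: $- \frac{143}{879350471} \approx -1.6262 \cdot 10^{-7}$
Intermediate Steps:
$F{\left(X,y \right)} = \frac{1}{X}$ ($F{\left(X,y \right)} = \frac{2 X \frac{1}{2 X}}{X} = 1 \frac{1}{X} = \frac{1}{X}$)
$B{\left(O \right)} = 83 O^{3}$ ($B{\left(O \right)} = 83 O^{2} O = 83 O^{3}$)
$\frac{1}{B{\left(-42 \right)} + F{\left(13 \left(6 - -5\right),40 \right)}} = \frac{1}{83 \left(-42\right)^{3} + \frac{1}{13 \left(6 - -5\right)}} = \frac{1}{83 \left(-74088\right) + \frac{1}{13 \left(6 + 5\right)}} = \frac{1}{-6149304 + \frac{1}{13 \cdot 11}} = \frac{1}{-6149304 + \frac{1}{143}} = \frac{1}{- \frac{879350471}{143}} = - \frac{143}{879350471}$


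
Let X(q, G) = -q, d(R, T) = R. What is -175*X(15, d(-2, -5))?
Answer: 2625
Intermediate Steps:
-175*X(15, d(-2, -5)) = -(-175)*15 = -175*(-15) = 2625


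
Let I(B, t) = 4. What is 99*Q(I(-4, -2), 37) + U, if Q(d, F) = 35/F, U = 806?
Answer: 33287/37 ≈ 899.65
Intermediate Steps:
99*Q(I(-4, -2), 37) + U = 99*(35/37) + 806 = 3465/37 + 806 = 33287/37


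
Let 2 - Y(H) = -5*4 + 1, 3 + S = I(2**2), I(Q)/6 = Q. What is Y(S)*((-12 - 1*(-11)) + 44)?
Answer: 903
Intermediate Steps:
I(Q) = 6*Q
S = 21 (S = -3 + 6*2**2 = -3 + 6*4 = -3 + 24 = 21)
Y(H) = 21 (Y(H) = 2 - (-5*4 + 1) = 2 - (-20 + 1) = 2 - 1*(-19) = 2 + 19 = 21)
Y(S)*((-12 - 1*(-11)) + 44) = 21*((-12 - 1*(-11)) + 44) = 21*((-12 + 11) + 44) = 21*(-1 + 44) = 21*43 = 903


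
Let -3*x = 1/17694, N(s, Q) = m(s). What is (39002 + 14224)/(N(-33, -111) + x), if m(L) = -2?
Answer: -2825342532/106165 ≈ -26613.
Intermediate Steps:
N(s, Q) = -2
x = -1/53082 (x = -⅓/17694 = -⅓*1/17694 = -1/53082 ≈ -1.8839e-5)
(39002 + 14224)/(N(-33, -111) + x) = (39002 + 14224)/(-2 - 1/53082) = 53226/(-106165/53082) = 53226*(-53082/106165) = -2825342532/106165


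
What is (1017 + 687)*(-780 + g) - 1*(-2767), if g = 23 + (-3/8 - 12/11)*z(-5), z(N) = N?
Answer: -14021386/11 ≈ -1.2747e+6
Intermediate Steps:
g = 2669/88 (g = 23 + (-3/8 - 12/11)*(-5) = 23 - 129/88*(-5) = 23 + 645/88 = 2669/88 ≈ 30.330)
(1017 + 687)*(-780 + g) - 1*(-2767) = (1017 + 687)*(-780 + 2669/88) - 1*(-2767) = 1704*(-65971/88) + 2767 = -14051823/11 + 2767 = -14021386/11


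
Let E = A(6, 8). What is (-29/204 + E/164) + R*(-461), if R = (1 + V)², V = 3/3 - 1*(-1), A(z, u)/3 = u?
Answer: -34702201/8364 ≈ -4149.0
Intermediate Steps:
A(z, u) = 3*u
V = 2 (V = 3*(⅓) + 1 = 1 + 1 = 2)
E = 24 (E = 3*8 = 24)
R = 9 (R = (1 + 2)² = 3² = 9)
(-29/204 + E/164) + R*(-461) = (-29/204 + 24/164) + 9*(-461) = (-29*1/204 + 24*(1/164)) - 4149 = (-29/204 + 6/41) - 4149 = 35/8364 - 4149 = -34702201/8364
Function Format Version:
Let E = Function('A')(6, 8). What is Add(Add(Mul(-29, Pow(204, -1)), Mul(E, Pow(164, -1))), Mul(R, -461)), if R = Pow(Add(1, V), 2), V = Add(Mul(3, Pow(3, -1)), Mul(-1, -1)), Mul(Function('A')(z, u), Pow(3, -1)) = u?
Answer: Rational(-34702201, 8364) ≈ -4149.0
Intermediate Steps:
Function('A')(z, u) = Mul(3, u)
V = 2 (V = Add(Mul(3, Rational(1, 3)), 1) = Add(1, 1) = 2)
E = 24 (E = Mul(3, 8) = 24)
R = 9 (R = Pow(Add(1, 2), 2) = Pow(3, 2) = 9)
Add(Add(Mul(-29, Pow(204, -1)), Mul(E, Pow(164, -1))), Mul(R, -461)) = Add(Add(Mul(-29, Pow(204, -1)), Mul(24, Pow(164, -1))), Mul(9, -461)) = Add(Add(Mul(-29, Rational(1, 204)), Mul(24, Rational(1, 164))), -4149) = Add(Add(Rational(-29, 204), Rational(6, 41)), -4149) = Add(Rational(35, 8364), -4149) = Rational(-34702201, 8364)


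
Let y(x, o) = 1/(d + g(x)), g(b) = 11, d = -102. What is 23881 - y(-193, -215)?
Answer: 2173172/91 ≈ 23881.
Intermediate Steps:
y(x, o) = -1/91 (y(x, o) = 1/(-102 + 11) = 1/(-91) = -1/91)
23881 - y(-193, -215) = 23881 - 1*(-1/91) = 23881 + 1/91 = 2173172/91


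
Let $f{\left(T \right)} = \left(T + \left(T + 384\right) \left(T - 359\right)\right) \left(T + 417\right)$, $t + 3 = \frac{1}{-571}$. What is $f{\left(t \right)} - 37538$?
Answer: $- \frac{10637396386557310}{186169411} \approx -5.7138 \cdot 10^{7}$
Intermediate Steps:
$t = - \frac{1714}{571}$ ($t = -3 + \frac{1}{-571} = -3 - \frac{1}{571} = - \frac{1714}{571} \approx -3.0018$)
$f{\left(T \right)} = \left(417 + T\right) \left(T + \left(-359 + T\right) \left(384 + T\right)\right)$ ($f{\left(T \right)} = \left(T + \left(384 + T\right) \left(-359 + T\right)\right) \left(417 + T\right) = \left(T + \left(-359 + T\right) \left(384 + T\right)\right) \left(417 + T\right) = \left(417 + T\right) \left(T + \left(-359 + T\right) \left(384 + T\right)\right)$)
$f{\left(t \right)} - 37538 = \left(-57485952 + \left(- \frac{1714}{571}\right)^{3} - - \frac{217701996}{571} + 443 \left(- \frac{1714}{571}\right)^{2}\right) - 37538 = \left(-57485952 - \frac{5035382344}{186169411} + \frac{217701996}{571} + 443 \cdot \frac{2937796}{326041}\right) - 37538 = \left(-57485952 - \frac{5035382344}{186169411} + \frac{217701996}{571} + \frac{1301443628}{326041}\right) - 37538 = - \frac{10630407959207192}{186169411} - 37538 = - \frac{10637396386557310}{186169411}$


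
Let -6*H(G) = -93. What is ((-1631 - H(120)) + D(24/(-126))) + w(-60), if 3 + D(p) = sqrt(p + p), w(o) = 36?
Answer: -3227/2 + 2*I*sqrt(42)/21 ≈ -1613.5 + 0.61721*I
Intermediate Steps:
H(G) = 31/2 (H(G) = -1/6*(-93) = 31/2)
D(p) = -3 + sqrt(2)*sqrt(p) (D(p) = -3 + sqrt(p + p) = -3 + sqrt(2*p) = -3 + sqrt(2)*sqrt(p))
((-1631 - H(120)) + D(24/(-126))) + w(-60) = ((-1631 - 1*31/2) + (-3 + sqrt(2)*sqrt(24/(-126)))) + 36 = ((-1631 - 31/2) + (-3 + sqrt(2)*sqrt(24*(-1/126)))) + 36 = (-3293/2 + (-3 + sqrt(2)*sqrt(-4/21))) + 36 = (-3293/2 + (-3 + sqrt(2)*(2*I*sqrt(21)/21))) + 36 = (-3293/2 + (-3 + 2*I*sqrt(42)/21)) + 36 = (-3299/2 + 2*I*sqrt(42)/21) + 36 = -3227/2 + 2*I*sqrt(42)/21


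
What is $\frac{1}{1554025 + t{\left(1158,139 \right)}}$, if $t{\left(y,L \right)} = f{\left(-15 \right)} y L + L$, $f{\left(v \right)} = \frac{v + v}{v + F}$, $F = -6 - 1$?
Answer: $\frac{11}{19510234} \approx 5.6381 \cdot 10^{-7}$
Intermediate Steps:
$F = -7$ ($F = -6 - 1 = -7$)
$f{\left(v \right)} = \frac{2 v}{-7 + v}$ ($f{\left(v \right)} = \frac{v + v}{v - 7} = \frac{2 v}{-7 + v}$)
$t{\left(y,L \right)} = L + \frac{15 L y}{11}$ ($t{\left(y,L \right)} = 2 \left(-15\right) \frac{1}{-7 - 15} y L + L = 2 \left(-15\right) \frac{1}{-22} y L + L = 2 \left(-15\right) \left(- \frac{1}{22}\right) y L + L = \frac{15 y}{11} L + L = \frac{15 L y}{11} + L = L + \frac{15 L y}{11}$)
$\frac{1}{1554025 + t{\left(1158,139 \right)}} = \frac{1}{1554025 + \frac{1}{11} \cdot 139 \left(11 + 15 \cdot 1158\right)} = \frac{1}{1554025 + \frac{1}{11} \cdot 139 \left(11 + 17370\right)} = \frac{1}{1554025 + \frac{1}{11} \cdot 139 \cdot 17381} = \frac{1}{1554025 + \frac{2415959}{11}} = \frac{1}{\frac{19510234}{11}} = \frac{11}{19510234}$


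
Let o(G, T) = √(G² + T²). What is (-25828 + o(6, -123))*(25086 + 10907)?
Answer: -929627204 + 107979*√1685 ≈ -9.2520e+8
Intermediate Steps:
(-25828 + o(6, -123))*(25086 + 10907) = (-25828 + √(6² + (-123)²))*(25086 + 10907) = (-25828 + √(36 + 15129))*35993 = (-25828 + √15165)*35993 = (-25828 + 3*√1685)*35993 = -929627204 + 107979*√1685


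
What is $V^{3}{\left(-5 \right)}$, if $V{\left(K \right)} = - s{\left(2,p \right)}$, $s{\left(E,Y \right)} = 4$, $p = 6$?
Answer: $-64$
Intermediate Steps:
$V{\left(K \right)} = -4$ ($V{\left(K \right)} = \left(-1\right) 4 = -4$)
$V^{3}{\left(-5 \right)} = \left(-4\right)^{3} = -64$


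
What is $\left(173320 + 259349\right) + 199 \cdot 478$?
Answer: $527791$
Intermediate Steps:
$\left(173320 + 259349\right) + 199 \cdot 478 = 432669 + 95122 = 527791$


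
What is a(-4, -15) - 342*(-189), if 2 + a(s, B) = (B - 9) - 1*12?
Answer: 64600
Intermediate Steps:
a(s, B) = -23 + B (a(s, B) = -2 + ((B - 9) - 1*12) = -2 + ((-9 + B) - 12) = -2 + (-21 + B) = -23 + B)
a(-4, -15) - 342*(-189) = (-23 - 15) - 342*(-189) = -38 + 64638 = 64600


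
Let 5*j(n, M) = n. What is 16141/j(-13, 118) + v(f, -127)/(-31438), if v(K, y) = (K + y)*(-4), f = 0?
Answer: -1268605197/204347 ≈ -6208.1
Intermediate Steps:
j(n, M) = n/5
v(K, y) = -4*K - 4*y
16141/j(-13, 118) + v(f, -127)/(-31438) = 16141/(((⅕)*(-13))) + (-4*0 - 4*(-127))/(-31438) = 16141/(-13/5) + (0 + 508)*(-1/31438) = 16141*(-5/13) + 508*(-1/31438) = -80705/13 - 254/15719 = -1268605197/204347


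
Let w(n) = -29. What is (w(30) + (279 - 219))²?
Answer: 961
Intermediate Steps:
(w(30) + (279 - 219))² = (-29 + (279 - 219))² = (-29 + 60)² = 31² = 961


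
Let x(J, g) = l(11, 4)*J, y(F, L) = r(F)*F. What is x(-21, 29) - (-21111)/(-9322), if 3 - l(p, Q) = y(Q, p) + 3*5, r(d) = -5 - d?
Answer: -4719399/9322 ≈ -506.26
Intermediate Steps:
y(F, L) = F*(-5 - F) (y(F, L) = (-5 - F)*F = F*(-5 - F))
l(p, Q) = -12 + Q*(5 + Q) (l(p, Q) = 3 - (-Q*(5 + Q) + 3*5) = 3 - (-Q*(5 + Q) + 15) = 3 - (15 - Q*(5 + Q)) = 3 + (-15 + Q*(5 + Q)) = -12 + Q*(5 + Q))
x(J, g) = 24*J (x(J, g) = (-12 + 4*(5 + 4))*J = (-12 + 4*9)*J = (-12 + 36)*J = 24*J)
x(-21, 29) - (-21111)/(-9322) = 24*(-21) - (-21111)/(-9322) = -504 - (-21111)*(-1)/9322 = -504 - 1*21111/9322 = -504 - 21111/9322 = -4719399/9322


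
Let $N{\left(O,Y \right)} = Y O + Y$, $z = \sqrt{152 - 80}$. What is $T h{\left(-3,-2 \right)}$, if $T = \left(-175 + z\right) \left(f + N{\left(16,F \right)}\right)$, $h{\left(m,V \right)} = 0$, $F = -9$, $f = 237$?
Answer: $0$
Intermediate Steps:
$z = 6 \sqrt{2}$ ($z = \sqrt{72} = 6 \sqrt{2} \approx 8.4853$)
$N{\left(O,Y \right)} = Y + O Y$ ($N{\left(O,Y \right)} = O Y + Y = Y + O Y$)
$T = -14700 + 504 \sqrt{2}$ ($T = \left(-175 + 6 \sqrt{2}\right) \left(237 - 9 \left(1 + 16\right)\right) = \left(-175 + 6 \sqrt{2}\right) \left(237 - 153\right) = \left(-175 + 6 \sqrt{2}\right) 84 = -14700 + 504 \sqrt{2} \approx -13987.0$)
$T h{\left(-3,-2 \right)} = \left(-14700 + 504 \sqrt{2}\right) 0 = 0$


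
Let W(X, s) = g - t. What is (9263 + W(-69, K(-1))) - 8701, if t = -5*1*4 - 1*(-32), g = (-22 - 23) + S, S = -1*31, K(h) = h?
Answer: 474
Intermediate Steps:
S = -31
g = -76 (g = (-22 - 23) - 31 = -45 - 31 = -76)
t = 12 (t = -5*4 + 32 = -20 + 32 = 12)
W(X, s) = -88 (W(X, s) = -76 - 1*12 = -76 - 12 = -88)
(9263 + W(-69, K(-1))) - 8701 = (9263 - 88) - 8701 = 9175 - 8701 = 474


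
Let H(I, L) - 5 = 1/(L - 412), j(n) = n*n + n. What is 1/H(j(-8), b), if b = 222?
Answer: 190/949 ≈ 0.20021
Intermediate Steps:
j(n) = n + n**2 (j(n) = n**2 + n = n + n**2)
H(I, L) = 5 + 1/(-412 + L) (H(I, L) = 5 + 1/(L - 412) = 5 + 1/(-412 + L))
1/H(j(-8), b) = 1/((-2059 + 5*222)/(-412 + 222)) = 1/((-2059 + 1110)/(-190)) = 1/(-1/190*(-949)) = 1/(949/190) = 190/949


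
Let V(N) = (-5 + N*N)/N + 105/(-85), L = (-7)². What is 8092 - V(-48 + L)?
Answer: 137653/17 ≈ 8097.2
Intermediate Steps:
L = 49
V(N) = -21/17 + (-5 + N²)/N (V(N) = (-5 + N²)/N + 105*(-1/85) = (-5 + N²)/N - 21/17 = -21/17 + (-5 + N²)/N)
8092 - V(-48 + L) = 8092 - (-21/17 + (-48 + 49) - 5/(-48 + 49)) = 8092 - (-21/17 + 1 - 5/1) = 8092 - (-21/17 + 1 - 5*1) = 8092 - (-21/17 + 1 - 5) = 8092 - 1*(-89/17) = 8092 + 89/17 = 137653/17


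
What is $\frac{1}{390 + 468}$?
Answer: $\frac{1}{858} \approx 0.0011655$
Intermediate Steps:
$\frac{1}{390 + 468} = \frac{1}{858}$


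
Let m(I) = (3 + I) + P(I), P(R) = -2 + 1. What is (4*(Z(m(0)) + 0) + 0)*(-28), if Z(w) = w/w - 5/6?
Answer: -56/3 ≈ -18.667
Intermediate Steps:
P(R) = -1
m(I) = 2 + I (m(I) = (3 + I) - 1 = 2 + I)
Z(w) = 1/6 (Z(w) = 1 - 5*1/6 = 1 - 5/6 = 1/6)
(4*(Z(m(0)) + 0) + 0)*(-28) = (4*(1/6 + 0) + 0)*(-28) = (4*(1/6) + 0)*(-28) = (2/3 + 0)*(-28) = (2/3)*(-28) = -56/3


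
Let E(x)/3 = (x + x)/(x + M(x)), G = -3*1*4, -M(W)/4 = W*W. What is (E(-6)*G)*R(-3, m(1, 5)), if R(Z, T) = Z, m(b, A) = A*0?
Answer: 216/25 ≈ 8.6400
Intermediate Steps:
m(b, A) = 0
M(W) = -4*W² (M(W) = -4*W*W = -4*W²)
G = -12 (G = -3*4 = -12)
E(x) = 6*x/(x - 4*x²) (E(x) = 3*((x + x)/(x - 4*x²)) = 3*((2*x)/(x - 4*x²)) = 3*(2*x/(x - 4*x²)) = 6*x/(x - 4*x²))
(E(-6)*G)*R(-3, m(1, 5)) = (-6/(-1 + 4*(-6))*(-12))*(-3) = (-6/(-1 - 24)*(-12))*(-3) = (-6/(-25)*(-12))*(-3) = (-6*(-1/25)*(-12))*(-3) = ((6/25)*(-12))*(-3) = -72/25*(-3) = 216/25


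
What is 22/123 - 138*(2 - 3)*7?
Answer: 118840/123 ≈ 966.18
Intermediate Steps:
22/123 - 138*(2 - 3)*7 = 22*(1/123) - (-138)*7 = 22/123 - 138*(-7) = 22/123 + 966 = 118840/123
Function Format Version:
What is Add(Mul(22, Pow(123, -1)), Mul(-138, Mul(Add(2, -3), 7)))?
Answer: Rational(118840, 123) ≈ 966.18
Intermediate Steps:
Add(Mul(22, Pow(123, -1)), Mul(-138, Mul(Add(2, -3), 7))) = Add(Mul(22, Rational(1, 123)), Mul(-138, Mul(-1, 7))) = Add(Rational(22, 123), Mul(-138, -7)) = Add(Rational(22, 123), 966) = Rational(118840, 123)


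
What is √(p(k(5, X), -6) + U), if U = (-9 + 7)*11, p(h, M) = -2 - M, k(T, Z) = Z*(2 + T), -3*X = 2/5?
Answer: 3*I*√2 ≈ 4.2426*I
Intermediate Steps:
X = -2/15 (X = -2/(3*5) = -⅓*⅖ = -2/15 ≈ -0.13333)
U = -22 (U = -2*11 = -22)
√(p(k(5, X), -6) + U) = √((-2 - 1*(-6)) - 22) = √((-2 + 6) - 22) = √(4 - 22) = √(-18) = 3*I*√2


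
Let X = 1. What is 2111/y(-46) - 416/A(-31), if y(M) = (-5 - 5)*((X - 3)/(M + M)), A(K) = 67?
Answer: -3255131/335 ≈ -9716.8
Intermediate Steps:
y(M) = 10/M (y(M) = (-5 - 5)*((1 - 3)/(M + M)) = -(-20)/(2*M) = -(-20)*1/(2*M) = -(-10)/M = 10/M)
2111/y(-46) - 416/A(-31) = 2111/((10/(-46))) - 416/67 = 2111/((10*(-1/46))) - 416*1/67 = 2111/(-5/23) - 416/67 = 2111*(-23/5) - 416/67 = -48553/5 - 416/67 = -3255131/335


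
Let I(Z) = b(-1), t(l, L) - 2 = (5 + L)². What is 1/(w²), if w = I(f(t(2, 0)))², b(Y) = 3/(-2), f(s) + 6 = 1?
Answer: 16/81 ≈ 0.19753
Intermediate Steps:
t(l, L) = 2 + (5 + L)²
f(s) = -5 (f(s) = -6 + 1 = -5)
b(Y) = -3/2 (b(Y) = 3*(-½) = -3/2)
I(Z) = -3/2
w = 9/4 (w = (-3/2)² = 9/4 ≈ 2.2500)
1/(w²) = 1/((9/4)²) = 1/(81/16) = 16/81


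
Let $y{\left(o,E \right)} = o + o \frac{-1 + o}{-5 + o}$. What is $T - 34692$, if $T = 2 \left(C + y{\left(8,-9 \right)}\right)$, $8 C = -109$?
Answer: $- \frac{415991}{12} \approx -34666.0$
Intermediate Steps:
$C = - \frac{109}{8}$ ($C = \frac{1}{8} \left(-109\right) = - \frac{109}{8} \approx -13.625$)
$y{\left(o,E \right)} = o + \frac{o \left(-1 + o\right)}{-5 + o}$ ($y{\left(o,E \right)} = o + o \frac{-1 + o}{-5 + o} = o + \frac{o \left(-1 + o\right)}{-5 + o}$)
$T = \frac{313}{12}$ ($T = 2 \left(- \frac{109}{8} + 2 \cdot 8 \frac{1}{-5 + 8} \left(-3 + 8\right)\right) = 2 \left(- \frac{109}{8} + 2 \cdot 8 \cdot \frac{1}{3} \cdot 5\right) = 2 \left(- \frac{109}{8} + \frac{80}{3}\right) = 2 \cdot \frac{313}{24} = \frac{313}{12} \approx 26.083$)
$T - 34692 = \frac{313}{12} - 34692 = - \frac{415991}{12}$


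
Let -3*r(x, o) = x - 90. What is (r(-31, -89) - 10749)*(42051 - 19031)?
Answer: -739540520/3 ≈ -2.4651e+8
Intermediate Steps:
r(x, o) = 30 - x/3 (r(x, o) = -(x - 90)/3 = -(-90 + x)/3 = 30 - x/3)
(r(-31, -89) - 10749)*(42051 - 19031) = ((30 - ⅓*(-31)) - 10749)*(42051 - 19031) = ((30 + 31/3) - 10749)*23020 = (121/3 - 10749)*23020 = -32126/3*23020 = -739540520/3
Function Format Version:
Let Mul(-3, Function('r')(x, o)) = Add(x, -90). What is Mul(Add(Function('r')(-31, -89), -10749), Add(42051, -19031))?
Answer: Rational(-739540520, 3) ≈ -2.4651e+8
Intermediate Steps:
Function('r')(x, o) = Add(30, Mul(Rational(-1, 3), x)) (Function('r')(x, o) = Mul(Rational(-1, 3), Add(x, -90)) = Mul(Rational(-1, 3), Add(-90, x)) = Add(30, Mul(Rational(-1, 3), x)))
Mul(Add(Function('r')(-31, -89), -10749), Add(42051, -19031)) = Mul(Add(Add(30, Mul(Rational(-1, 3), -31)), -10749), Add(42051, -19031)) = Mul(Add(Add(30, Rational(31, 3)), -10749), 23020) = Mul(Add(Rational(121, 3), -10749), 23020) = Mul(Rational(-32126, 3), 23020) = Rational(-739540520, 3)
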